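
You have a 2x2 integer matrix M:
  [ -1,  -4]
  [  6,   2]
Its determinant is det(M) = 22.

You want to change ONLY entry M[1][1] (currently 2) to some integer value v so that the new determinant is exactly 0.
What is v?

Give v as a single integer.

Answer: 24

Derivation:
det is linear in entry M[1][1]: det = old_det + (v - 2) * C_11
Cofactor C_11 = -1
Want det = 0: 22 + (v - 2) * -1 = 0
  (v - 2) = -22 / -1 = 22
  v = 2 + (22) = 24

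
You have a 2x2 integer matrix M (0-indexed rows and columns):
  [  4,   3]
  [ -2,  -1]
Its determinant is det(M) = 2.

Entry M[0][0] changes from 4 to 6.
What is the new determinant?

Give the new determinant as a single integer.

det is linear in row 0: changing M[0][0] by delta changes det by delta * cofactor(0,0).
Cofactor C_00 = (-1)^(0+0) * minor(0,0) = -1
Entry delta = 6 - 4 = 2
Det delta = 2 * -1 = -2
New det = 2 + -2 = 0

Answer: 0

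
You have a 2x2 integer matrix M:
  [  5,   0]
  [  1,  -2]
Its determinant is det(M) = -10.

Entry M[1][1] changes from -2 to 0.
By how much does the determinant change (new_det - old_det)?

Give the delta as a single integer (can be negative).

Cofactor C_11 = 5
Entry delta = 0 - -2 = 2
Det delta = entry_delta * cofactor = 2 * 5 = 10

Answer: 10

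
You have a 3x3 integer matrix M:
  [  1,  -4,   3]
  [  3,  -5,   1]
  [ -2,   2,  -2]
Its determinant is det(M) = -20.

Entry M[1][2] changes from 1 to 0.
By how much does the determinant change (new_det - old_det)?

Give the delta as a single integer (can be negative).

Cofactor C_12 = 6
Entry delta = 0 - 1 = -1
Det delta = entry_delta * cofactor = -1 * 6 = -6

Answer: -6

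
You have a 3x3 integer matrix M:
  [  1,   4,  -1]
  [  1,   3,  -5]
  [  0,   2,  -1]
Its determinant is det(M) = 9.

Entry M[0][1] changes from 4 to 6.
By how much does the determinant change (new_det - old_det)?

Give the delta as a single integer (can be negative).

Answer: 2

Derivation:
Cofactor C_01 = 1
Entry delta = 6 - 4 = 2
Det delta = entry_delta * cofactor = 2 * 1 = 2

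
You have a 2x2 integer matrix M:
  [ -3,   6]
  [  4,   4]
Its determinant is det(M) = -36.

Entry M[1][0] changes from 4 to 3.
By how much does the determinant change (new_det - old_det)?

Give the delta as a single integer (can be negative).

Answer: 6

Derivation:
Cofactor C_10 = -6
Entry delta = 3 - 4 = -1
Det delta = entry_delta * cofactor = -1 * -6 = 6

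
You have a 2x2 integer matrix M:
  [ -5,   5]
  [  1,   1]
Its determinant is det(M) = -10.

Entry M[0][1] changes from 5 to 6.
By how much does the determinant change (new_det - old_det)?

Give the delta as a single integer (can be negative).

Answer: -1

Derivation:
Cofactor C_01 = -1
Entry delta = 6 - 5 = 1
Det delta = entry_delta * cofactor = 1 * -1 = -1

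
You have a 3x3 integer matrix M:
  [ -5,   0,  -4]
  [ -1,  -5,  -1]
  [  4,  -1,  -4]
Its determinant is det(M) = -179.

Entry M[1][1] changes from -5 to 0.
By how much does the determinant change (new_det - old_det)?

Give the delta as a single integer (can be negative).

Cofactor C_11 = 36
Entry delta = 0 - -5 = 5
Det delta = entry_delta * cofactor = 5 * 36 = 180

Answer: 180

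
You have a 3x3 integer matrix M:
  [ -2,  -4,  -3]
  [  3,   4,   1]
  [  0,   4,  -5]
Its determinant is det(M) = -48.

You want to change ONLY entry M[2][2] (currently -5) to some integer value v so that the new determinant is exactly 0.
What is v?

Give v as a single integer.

Answer: 7

Derivation:
det is linear in entry M[2][2]: det = old_det + (v - -5) * C_22
Cofactor C_22 = 4
Want det = 0: -48 + (v - -5) * 4 = 0
  (v - -5) = 48 / 4 = 12
  v = -5 + (12) = 7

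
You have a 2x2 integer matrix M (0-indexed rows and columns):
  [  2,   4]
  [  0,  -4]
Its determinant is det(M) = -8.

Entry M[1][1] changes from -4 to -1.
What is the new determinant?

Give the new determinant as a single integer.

Answer: -2

Derivation:
det is linear in row 1: changing M[1][1] by delta changes det by delta * cofactor(1,1).
Cofactor C_11 = (-1)^(1+1) * minor(1,1) = 2
Entry delta = -1 - -4 = 3
Det delta = 3 * 2 = 6
New det = -8 + 6 = -2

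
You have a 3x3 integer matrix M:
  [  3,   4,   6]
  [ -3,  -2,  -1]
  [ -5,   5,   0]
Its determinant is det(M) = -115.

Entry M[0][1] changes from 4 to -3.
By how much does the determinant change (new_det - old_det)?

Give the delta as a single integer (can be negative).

Answer: -35

Derivation:
Cofactor C_01 = 5
Entry delta = -3 - 4 = -7
Det delta = entry_delta * cofactor = -7 * 5 = -35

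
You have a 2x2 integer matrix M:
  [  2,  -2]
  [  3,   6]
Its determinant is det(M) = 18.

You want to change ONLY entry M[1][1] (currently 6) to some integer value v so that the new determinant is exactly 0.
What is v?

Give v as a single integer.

Answer: -3

Derivation:
det is linear in entry M[1][1]: det = old_det + (v - 6) * C_11
Cofactor C_11 = 2
Want det = 0: 18 + (v - 6) * 2 = 0
  (v - 6) = -18 / 2 = -9
  v = 6 + (-9) = -3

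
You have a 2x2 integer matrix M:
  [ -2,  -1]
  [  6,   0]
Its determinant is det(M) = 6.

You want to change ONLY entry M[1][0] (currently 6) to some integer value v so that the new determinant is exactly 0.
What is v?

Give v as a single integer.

Answer: 0

Derivation:
det is linear in entry M[1][0]: det = old_det + (v - 6) * C_10
Cofactor C_10 = 1
Want det = 0: 6 + (v - 6) * 1 = 0
  (v - 6) = -6 / 1 = -6
  v = 6 + (-6) = 0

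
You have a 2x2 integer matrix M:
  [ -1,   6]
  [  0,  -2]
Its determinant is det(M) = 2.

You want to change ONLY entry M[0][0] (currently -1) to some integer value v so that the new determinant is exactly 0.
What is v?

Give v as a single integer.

det is linear in entry M[0][0]: det = old_det + (v - -1) * C_00
Cofactor C_00 = -2
Want det = 0: 2 + (v - -1) * -2 = 0
  (v - -1) = -2 / -2 = 1
  v = -1 + (1) = 0

Answer: 0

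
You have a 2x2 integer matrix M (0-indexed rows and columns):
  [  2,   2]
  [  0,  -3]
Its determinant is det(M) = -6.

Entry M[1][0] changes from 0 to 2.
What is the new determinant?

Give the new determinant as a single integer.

det is linear in row 1: changing M[1][0] by delta changes det by delta * cofactor(1,0).
Cofactor C_10 = (-1)^(1+0) * minor(1,0) = -2
Entry delta = 2 - 0 = 2
Det delta = 2 * -2 = -4
New det = -6 + -4 = -10

Answer: -10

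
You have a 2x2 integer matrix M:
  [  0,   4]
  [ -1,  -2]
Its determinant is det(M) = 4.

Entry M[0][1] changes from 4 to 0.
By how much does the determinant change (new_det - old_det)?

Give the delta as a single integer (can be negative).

Cofactor C_01 = 1
Entry delta = 0 - 4 = -4
Det delta = entry_delta * cofactor = -4 * 1 = -4

Answer: -4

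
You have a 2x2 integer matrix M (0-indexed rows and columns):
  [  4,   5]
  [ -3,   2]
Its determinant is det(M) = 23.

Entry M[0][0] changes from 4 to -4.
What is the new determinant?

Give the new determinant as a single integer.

Answer: 7

Derivation:
det is linear in row 0: changing M[0][0] by delta changes det by delta * cofactor(0,0).
Cofactor C_00 = (-1)^(0+0) * minor(0,0) = 2
Entry delta = -4 - 4 = -8
Det delta = -8 * 2 = -16
New det = 23 + -16 = 7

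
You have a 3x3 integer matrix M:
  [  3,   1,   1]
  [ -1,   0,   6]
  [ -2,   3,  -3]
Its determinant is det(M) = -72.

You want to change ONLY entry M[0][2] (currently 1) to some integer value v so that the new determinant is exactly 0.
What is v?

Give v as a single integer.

det is linear in entry M[0][2]: det = old_det + (v - 1) * C_02
Cofactor C_02 = -3
Want det = 0: -72 + (v - 1) * -3 = 0
  (v - 1) = 72 / -3 = -24
  v = 1 + (-24) = -23

Answer: -23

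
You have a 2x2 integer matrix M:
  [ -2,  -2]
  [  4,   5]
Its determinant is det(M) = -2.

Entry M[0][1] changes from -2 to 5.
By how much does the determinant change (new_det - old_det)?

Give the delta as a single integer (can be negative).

Cofactor C_01 = -4
Entry delta = 5 - -2 = 7
Det delta = entry_delta * cofactor = 7 * -4 = -28

Answer: -28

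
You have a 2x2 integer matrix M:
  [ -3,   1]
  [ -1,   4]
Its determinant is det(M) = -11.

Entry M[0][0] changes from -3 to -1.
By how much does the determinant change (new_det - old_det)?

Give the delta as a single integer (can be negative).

Cofactor C_00 = 4
Entry delta = -1 - -3 = 2
Det delta = entry_delta * cofactor = 2 * 4 = 8

Answer: 8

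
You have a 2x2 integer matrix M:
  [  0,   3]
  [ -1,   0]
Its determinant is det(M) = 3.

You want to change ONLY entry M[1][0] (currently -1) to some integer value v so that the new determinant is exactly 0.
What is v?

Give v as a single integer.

det is linear in entry M[1][0]: det = old_det + (v - -1) * C_10
Cofactor C_10 = -3
Want det = 0: 3 + (v - -1) * -3 = 0
  (v - -1) = -3 / -3 = 1
  v = -1 + (1) = 0

Answer: 0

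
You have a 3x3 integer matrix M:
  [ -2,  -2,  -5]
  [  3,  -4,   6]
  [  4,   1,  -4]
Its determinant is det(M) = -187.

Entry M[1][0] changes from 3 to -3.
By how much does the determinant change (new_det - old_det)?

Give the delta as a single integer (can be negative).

Cofactor C_10 = -13
Entry delta = -3 - 3 = -6
Det delta = entry_delta * cofactor = -6 * -13 = 78

Answer: 78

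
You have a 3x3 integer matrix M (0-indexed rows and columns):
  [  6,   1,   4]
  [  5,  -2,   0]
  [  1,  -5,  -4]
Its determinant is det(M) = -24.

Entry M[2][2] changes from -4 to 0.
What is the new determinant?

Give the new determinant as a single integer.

Answer: -92

Derivation:
det is linear in row 2: changing M[2][2] by delta changes det by delta * cofactor(2,2).
Cofactor C_22 = (-1)^(2+2) * minor(2,2) = -17
Entry delta = 0 - -4 = 4
Det delta = 4 * -17 = -68
New det = -24 + -68 = -92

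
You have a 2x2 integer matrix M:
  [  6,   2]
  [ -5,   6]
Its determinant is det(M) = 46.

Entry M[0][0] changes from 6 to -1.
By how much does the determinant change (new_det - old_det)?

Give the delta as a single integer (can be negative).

Answer: -42

Derivation:
Cofactor C_00 = 6
Entry delta = -1 - 6 = -7
Det delta = entry_delta * cofactor = -7 * 6 = -42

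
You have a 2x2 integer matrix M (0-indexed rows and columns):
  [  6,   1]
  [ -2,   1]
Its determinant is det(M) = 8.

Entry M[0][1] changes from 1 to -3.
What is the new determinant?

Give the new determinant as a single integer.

Answer: 0

Derivation:
det is linear in row 0: changing M[0][1] by delta changes det by delta * cofactor(0,1).
Cofactor C_01 = (-1)^(0+1) * minor(0,1) = 2
Entry delta = -3 - 1 = -4
Det delta = -4 * 2 = -8
New det = 8 + -8 = 0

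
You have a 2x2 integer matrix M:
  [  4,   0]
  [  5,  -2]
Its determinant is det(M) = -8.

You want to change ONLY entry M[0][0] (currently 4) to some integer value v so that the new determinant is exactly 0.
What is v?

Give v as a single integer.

det is linear in entry M[0][0]: det = old_det + (v - 4) * C_00
Cofactor C_00 = -2
Want det = 0: -8 + (v - 4) * -2 = 0
  (v - 4) = 8 / -2 = -4
  v = 4 + (-4) = 0

Answer: 0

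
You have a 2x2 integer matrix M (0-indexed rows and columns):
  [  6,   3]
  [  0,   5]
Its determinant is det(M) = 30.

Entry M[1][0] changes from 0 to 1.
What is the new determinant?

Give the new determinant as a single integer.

Answer: 27

Derivation:
det is linear in row 1: changing M[1][0] by delta changes det by delta * cofactor(1,0).
Cofactor C_10 = (-1)^(1+0) * minor(1,0) = -3
Entry delta = 1 - 0 = 1
Det delta = 1 * -3 = -3
New det = 30 + -3 = 27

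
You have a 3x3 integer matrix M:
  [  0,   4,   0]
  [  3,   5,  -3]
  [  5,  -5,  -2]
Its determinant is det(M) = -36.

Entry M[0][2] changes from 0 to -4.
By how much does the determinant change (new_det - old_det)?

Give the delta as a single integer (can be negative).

Answer: 160

Derivation:
Cofactor C_02 = -40
Entry delta = -4 - 0 = -4
Det delta = entry_delta * cofactor = -4 * -40 = 160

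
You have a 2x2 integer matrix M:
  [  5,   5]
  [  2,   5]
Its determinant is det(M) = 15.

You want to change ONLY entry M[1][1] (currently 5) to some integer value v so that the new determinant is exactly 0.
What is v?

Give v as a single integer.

det is linear in entry M[1][1]: det = old_det + (v - 5) * C_11
Cofactor C_11 = 5
Want det = 0: 15 + (v - 5) * 5 = 0
  (v - 5) = -15 / 5 = -3
  v = 5 + (-3) = 2

Answer: 2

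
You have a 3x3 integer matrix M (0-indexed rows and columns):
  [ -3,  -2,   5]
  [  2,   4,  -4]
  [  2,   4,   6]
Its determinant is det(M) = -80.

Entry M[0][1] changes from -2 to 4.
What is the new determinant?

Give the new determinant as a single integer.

det is linear in row 0: changing M[0][1] by delta changes det by delta * cofactor(0,1).
Cofactor C_01 = (-1)^(0+1) * minor(0,1) = -20
Entry delta = 4 - -2 = 6
Det delta = 6 * -20 = -120
New det = -80 + -120 = -200

Answer: -200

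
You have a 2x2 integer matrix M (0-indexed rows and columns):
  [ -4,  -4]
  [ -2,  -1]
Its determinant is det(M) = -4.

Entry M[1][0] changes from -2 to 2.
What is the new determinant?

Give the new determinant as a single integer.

Answer: 12

Derivation:
det is linear in row 1: changing M[1][0] by delta changes det by delta * cofactor(1,0).
Cofactor C_10 = (-1)^(1+0) * minor(1,0) = 4
Entry delta = 2 - -2 = 4
Det delta = 4 * 4 = 16
New det = -4 + 16 = 12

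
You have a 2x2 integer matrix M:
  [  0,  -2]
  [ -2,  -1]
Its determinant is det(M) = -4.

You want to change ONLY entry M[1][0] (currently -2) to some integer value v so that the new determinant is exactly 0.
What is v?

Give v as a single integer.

Answer: 0

Derivation:
det is linear in entry M[1][0]: det = old_det + (v - -2) * C_10
Cofactor C_10 = 2
Want det = 0: -4 + (v - -2) * 2 = 0
  (v - -2) = 4 / 2 = 2
  v = -2 + (2) = 0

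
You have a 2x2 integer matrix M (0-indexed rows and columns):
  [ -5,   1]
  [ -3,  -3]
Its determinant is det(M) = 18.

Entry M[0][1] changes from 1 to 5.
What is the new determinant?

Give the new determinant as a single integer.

det is linear in row 0: changing M[0][1] by delta changes det by delta * cofactor(0,1).
Cofactor C_01 = (-1)^(0+1) * minor(0,1) = 3
Entry delta = 5 - 1 = 4
Det delta = 4 * 3 = 12
New det = 18 + 12 = 30

Answer: 30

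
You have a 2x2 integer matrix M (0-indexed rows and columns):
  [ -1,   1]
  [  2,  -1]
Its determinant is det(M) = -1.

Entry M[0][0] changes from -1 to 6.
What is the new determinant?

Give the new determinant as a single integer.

Answer: -8

Derivation:
det is linear in row 0: changing M[0][0] by delta changes det by delta * cofactor(0,0).
Cofactor C_00 = (-1)^(0+0) * minor(0,0) = -1
Entry delta = 6 - -1 = 7
Det delta = 7 * -1 = -7
New det = -1 + -7 = -8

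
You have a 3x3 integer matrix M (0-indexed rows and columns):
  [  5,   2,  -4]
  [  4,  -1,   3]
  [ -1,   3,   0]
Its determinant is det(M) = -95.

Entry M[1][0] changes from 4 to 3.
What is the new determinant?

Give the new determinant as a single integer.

Answer: -83

Derivation:
det is linear in row 1: changing M[1][0] by delta changes det by delta * cofactor(1,0).
Cofactor C_10 = (-1)^(1+0) * minor(1,0) = -12
Entry delta = 3 - 4 = -1
Det delta = -1 * -12 = 12
New det = -95 + 12 = -83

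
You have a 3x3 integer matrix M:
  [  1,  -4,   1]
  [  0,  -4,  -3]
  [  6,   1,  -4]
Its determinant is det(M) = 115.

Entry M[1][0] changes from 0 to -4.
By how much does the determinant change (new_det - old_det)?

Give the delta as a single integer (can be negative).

Answer: 60

Derivation:
Cofactor C_10 = -15
Entry delta = -4 - 0 = -4
Det delta = entry_delta * cofactor = -4 * -15 = 60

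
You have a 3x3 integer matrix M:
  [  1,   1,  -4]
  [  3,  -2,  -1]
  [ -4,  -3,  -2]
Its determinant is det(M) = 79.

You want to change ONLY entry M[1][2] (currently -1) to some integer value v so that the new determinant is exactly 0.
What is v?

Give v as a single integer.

Answer: 78

Derivation:
det is linear in entry M[1][2]: det = old_det + (v - -1) * C_12
Cofactor C_12 = -1
Want det = 0: 79 + (v - -1) * -1 = 0
  (v - -1) = -79 / -1 = 79
  v = -1 + (79) = 78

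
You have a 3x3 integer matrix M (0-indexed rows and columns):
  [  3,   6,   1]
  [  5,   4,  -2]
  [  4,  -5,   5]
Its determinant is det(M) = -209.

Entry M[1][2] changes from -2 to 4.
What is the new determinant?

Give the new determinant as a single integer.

Answer: 25

Derivation:
det is linear in row 1: changing M[1][2] by delta changes det by delta * cofactor(1,2).
Cofactor C_12 = (-1)^(1+2) * minor(1,2) = 39
Entry delta = 4 - -2 = 6
Det delta = 6 * 39 = 234
New det = -209 + 234 = 25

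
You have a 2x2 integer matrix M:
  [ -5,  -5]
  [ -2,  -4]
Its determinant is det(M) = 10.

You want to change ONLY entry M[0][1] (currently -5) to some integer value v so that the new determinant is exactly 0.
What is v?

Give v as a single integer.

det is linear in entry M[0][1]: det = old_det + (v - -5) * C_01
Cofactor C_01 = 2
Want det = 0: 10 + (v - -5) * 2 = 0
  (v - -5) = -10 / 2 = -5
  v = -5 + (-5) = -10

Answer: -10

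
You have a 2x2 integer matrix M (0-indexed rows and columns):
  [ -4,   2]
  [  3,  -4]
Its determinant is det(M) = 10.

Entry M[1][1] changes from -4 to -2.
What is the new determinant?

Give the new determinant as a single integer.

Answer: 2

Derivation:
det is linear in row 1: changing M[1][1] by delta changes det by delta * cofactor(1,1).
Cofactor C_11 = (-1)^(1+1) * minor(1,1) = -4
Entry delta = -2 - -4 = 2
Det delta = 2 * -4 = -8
New det = 10 + -8 = 2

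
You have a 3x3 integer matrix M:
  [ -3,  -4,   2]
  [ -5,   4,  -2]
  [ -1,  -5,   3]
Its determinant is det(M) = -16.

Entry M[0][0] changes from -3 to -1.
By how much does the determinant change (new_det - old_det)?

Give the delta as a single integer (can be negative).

Cofactor C_00 = 2
Entry delta = -1 - -3 = 2
Det delta = entry_delta * cofactor = 2 * 2 = 4

Answer: 4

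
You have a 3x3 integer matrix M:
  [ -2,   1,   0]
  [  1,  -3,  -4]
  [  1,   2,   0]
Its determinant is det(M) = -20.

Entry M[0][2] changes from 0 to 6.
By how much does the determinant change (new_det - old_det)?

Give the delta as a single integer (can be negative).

Cofactor C_02 = 5
Entry delta = 6 - 0 = 6
Det delta = entry_delta * cofactor = 6 * 5 = 30

Answer: 30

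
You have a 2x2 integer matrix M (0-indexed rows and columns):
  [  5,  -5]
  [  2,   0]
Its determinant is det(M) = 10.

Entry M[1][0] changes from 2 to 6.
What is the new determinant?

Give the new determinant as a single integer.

det is linear in row 1: changing M[1][0] by delta changes det by delta * cofactor(1,0).
Cofactor C_10 = (-1)^(1+0) * minor(1,0) = 5
Entry delta = 6 - 2 = 4
Det delta = 4 * 5 = 20
New det = 10 + 20 = 30

Answer: 30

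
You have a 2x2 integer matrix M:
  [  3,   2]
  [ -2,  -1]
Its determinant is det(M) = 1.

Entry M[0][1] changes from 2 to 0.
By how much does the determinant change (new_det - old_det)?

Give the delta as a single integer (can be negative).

Cofactor C_01 = 2
Entry delta = 0 - 2 = -2
Det delta = entry_delta * cofactor = -2 * 2 = -4

Answer: -4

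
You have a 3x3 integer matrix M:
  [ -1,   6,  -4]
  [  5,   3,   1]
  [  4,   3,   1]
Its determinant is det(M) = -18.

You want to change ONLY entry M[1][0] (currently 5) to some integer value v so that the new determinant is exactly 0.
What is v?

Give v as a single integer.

det is linear in entry M[1][0]: det = old_det + (v - 5) * C_10
Cofactor C_10 = -18
Want det = 0: -18 + (v - 5) * -18 = 0
  (v - 5) = 18 / -18 = -1
  v = 5 + (-1) = 4

Answer: 4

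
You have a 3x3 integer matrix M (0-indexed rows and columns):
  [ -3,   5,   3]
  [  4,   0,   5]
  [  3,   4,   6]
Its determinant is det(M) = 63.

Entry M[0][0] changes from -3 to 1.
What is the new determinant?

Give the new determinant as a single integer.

det is linear in row 0: changing M[0][0] by delta changes det by delta * cofactor(0,0).
Cofactor C_00 = (-1)^(0+0) * minor(0,0) = -20
Entry delta = 1 - -3 = 4
Det delta = 4 * -20 = -80
New det = 63 + -80 = -17

Answer: -17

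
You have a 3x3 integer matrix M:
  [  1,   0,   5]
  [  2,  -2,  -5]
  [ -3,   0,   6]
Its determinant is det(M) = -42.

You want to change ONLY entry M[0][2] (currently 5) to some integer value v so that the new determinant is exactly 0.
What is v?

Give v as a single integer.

Answer: -2

Derivation:
det is linear in entry M[0][2]: det = old_det + (v - 5) * C_02
Cofactor C_02 = -6
Want det = 0: -42 + (v - 5) * -6 = 0
  (v - 5) = 42 / -6 = -7
  v = 5 + (-7) = -2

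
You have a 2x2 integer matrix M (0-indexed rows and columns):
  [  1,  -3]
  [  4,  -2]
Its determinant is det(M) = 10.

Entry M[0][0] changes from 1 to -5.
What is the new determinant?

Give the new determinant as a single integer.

det is linear in row 0: changing M[0][0] by delta changes det by delta * cofactor(0,0).
Cofactor C_00 = (-1)^(0+0) * minor(0,0) = -2
Entry delta = -5 - 1 = -6
Det delta = -6 * -2 = 12
New det = 10 + 12 = 22

Answer: 22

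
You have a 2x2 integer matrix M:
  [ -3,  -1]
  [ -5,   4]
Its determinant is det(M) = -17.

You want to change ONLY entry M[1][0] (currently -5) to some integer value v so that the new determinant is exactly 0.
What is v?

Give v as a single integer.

Answer: 12

Derivation:
det is linear in entry M[1][0]: det = old_det + (v - -5) * C_10
Cofactor C_10 = 1
Want det = 0: -17 + (v - -5) * 1 = 0
  (v - -5) = 17 / 1 = 17
  v = -5 + (17) = 12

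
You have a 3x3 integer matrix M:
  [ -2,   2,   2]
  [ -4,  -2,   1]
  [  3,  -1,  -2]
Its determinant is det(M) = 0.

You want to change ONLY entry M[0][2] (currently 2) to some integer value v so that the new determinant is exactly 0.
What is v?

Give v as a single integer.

Answer: 2

Derivation:
det is linear in entry M[0][2]: det = old_det + (v - 2) * C_02
Cofactor C_02 = 10
Want det = 0: 0 + (v - 2) * 10 = 0
  (v - 2) = 0 / 10 = 0
  v = 2 + (0) = 2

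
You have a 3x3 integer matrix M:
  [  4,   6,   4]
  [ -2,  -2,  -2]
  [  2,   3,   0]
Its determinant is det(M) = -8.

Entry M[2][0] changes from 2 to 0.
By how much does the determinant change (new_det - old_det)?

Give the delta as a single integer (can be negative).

Answer: 8

Derivation:
Cofactor C_20 = -4
Entry delta = 0 - 2 = -2
Det delta = entry_delta * cofactor = -2 * -4 = 8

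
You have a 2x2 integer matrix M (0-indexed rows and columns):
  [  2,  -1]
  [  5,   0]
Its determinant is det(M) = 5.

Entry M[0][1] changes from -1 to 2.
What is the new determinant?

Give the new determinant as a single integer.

det is linear in row 0: changing M[0][1] by delta changes det by delta * cofactor(0,1).
Cofactor C_01 = (-1)^(0+1) * minor(0,1) = -5
Entry delta = 2 - -1 = 3
Det delta = 3 * -5 = -15
New det = 5 + -15 = -10

Answer: -10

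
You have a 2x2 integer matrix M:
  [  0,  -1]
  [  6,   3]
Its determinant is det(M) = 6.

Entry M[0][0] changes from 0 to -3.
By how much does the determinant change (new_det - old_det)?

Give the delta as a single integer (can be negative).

Answer: -9

Derivation:
Cofactor C_00 = 3
Entry delta = -3 - 0 = -3
Det delta = entry_delta * cofactor = -3 * 3 = -9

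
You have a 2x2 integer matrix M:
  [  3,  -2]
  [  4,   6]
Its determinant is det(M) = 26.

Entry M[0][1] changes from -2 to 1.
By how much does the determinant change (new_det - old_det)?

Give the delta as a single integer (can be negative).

Cofactor C_01 = -4
Entry delta = 1 - -2 = 3
Det delta = entry_delta * cofactor = 3 * -4 = -12

Answer: -12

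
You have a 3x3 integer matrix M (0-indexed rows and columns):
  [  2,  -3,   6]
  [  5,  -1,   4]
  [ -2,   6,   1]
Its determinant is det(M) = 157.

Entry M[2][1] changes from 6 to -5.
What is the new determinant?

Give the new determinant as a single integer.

Answer: -85

Derivation:
det is linear in row 2: changing M[2][1] by delta changes det by delta * cofactor(2,1).
Cofactor C_21 = (-1)^(2+1) * minor(2,1) = 22
Entry delta = -5 - 6 = -11
Det delta = -11 * 22 = -242
New det = 157 + -242 = -85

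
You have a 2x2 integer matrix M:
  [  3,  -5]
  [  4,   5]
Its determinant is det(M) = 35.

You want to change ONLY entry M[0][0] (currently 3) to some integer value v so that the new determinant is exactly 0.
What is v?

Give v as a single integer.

det is linear in entry M[0][0]: det = old_det + (v - 3) * C_00
Cofactor C_00 = 5
Want det = 0: 35 + (v - 3) * 5 = 0
  (v - 3) = -35 / 5 = -7
  v = 3 + (-7) = -4

Answer: -4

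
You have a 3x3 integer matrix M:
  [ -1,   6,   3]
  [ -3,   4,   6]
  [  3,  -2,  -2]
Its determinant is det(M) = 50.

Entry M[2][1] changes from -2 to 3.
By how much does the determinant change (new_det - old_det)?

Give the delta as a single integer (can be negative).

Answer: -15

Derivation:
Cofactor C_21 = -3
Entry delta = 3 - -2 = 5
Det delta = entry_delta * cofactor = 5 * -3 = -15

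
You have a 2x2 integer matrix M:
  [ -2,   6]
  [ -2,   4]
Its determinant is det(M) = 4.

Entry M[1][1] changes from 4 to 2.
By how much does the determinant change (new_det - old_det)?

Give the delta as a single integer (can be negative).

Cofactor C_11 = -2
Entry delta = 2 - 4 = -2
Det delta = entry_delta * cofactor = -2 * -2 = 4

Answer: 4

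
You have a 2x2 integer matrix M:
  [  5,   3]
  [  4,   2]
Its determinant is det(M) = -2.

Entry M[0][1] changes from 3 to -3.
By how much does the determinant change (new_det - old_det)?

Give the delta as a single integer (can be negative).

Answer: 24

Derivation:
Cofactor C_01 = -4
Entry delta = -3 - 3 = -6
Det delta = entry_delta * cofactor = -6 * -4 = 24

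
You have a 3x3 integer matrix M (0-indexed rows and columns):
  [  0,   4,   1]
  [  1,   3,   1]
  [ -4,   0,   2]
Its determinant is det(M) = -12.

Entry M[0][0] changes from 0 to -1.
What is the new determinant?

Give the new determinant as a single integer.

det is linear in row 0: changing M[0][0] by delta changes det by delta * cofactor(0,0).
Cofactor C_00 = (-1)^(0+0) * minor(0,0) = 6
Entry delta = -1 - 0 = -1
Det delta = -1 * 6 = -6
New det = -12 + -6 = -18

Answer: -18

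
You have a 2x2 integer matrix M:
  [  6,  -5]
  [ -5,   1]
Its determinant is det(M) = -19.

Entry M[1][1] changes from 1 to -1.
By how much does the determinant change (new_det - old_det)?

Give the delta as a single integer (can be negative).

Answer: -12

Derivation:
Cofactor C_11 = 6
Entry delta = -1 - 1 = -2
Det delta = entry_delta * cofactor = -2 * 6 = -12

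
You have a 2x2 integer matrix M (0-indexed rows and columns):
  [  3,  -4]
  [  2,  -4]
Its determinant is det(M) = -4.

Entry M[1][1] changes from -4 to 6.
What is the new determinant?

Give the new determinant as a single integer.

Answer: 26

Derivation:
det is linear in row 1: changing M[1][1] by delta changes det by delta * cofactor(1,1).
Cofactor C_11 = (-1)^(1+1) * minor(1,1) = 3
Entry delta = 6 - -4 = 10
Det delta = 10 * 3 = 30
New det = -4 + 30 = 26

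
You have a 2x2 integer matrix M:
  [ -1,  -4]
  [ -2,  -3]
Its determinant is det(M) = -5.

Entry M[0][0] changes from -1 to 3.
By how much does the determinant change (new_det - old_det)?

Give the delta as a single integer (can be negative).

Answer: -12

Derivation:
Cofactor C_00 = -3
Entry delta = 3 - -1 = 4
Det delta = entry_delta * cofactor = 4 * -3 = -12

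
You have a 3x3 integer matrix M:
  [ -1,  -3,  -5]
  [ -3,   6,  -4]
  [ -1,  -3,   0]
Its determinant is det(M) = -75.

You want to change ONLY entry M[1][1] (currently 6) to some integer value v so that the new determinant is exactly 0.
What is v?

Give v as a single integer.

det is linear in entry M[1][1]: det = old_det + (v - 6) * C_11
Cofactor C_11 = -5
Want det = 0: -75 + (v - 6) * -5 = 0
  (v - 6) = 75 / -5 = -15
  v = 6 + (-15) = -9

Answer: -9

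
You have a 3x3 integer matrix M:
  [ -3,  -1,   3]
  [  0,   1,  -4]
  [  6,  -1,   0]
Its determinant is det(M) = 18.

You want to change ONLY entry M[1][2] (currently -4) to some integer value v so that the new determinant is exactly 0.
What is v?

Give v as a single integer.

Answer: -2

Derivation:
det is linear in entry M[1][2]: det = old_det + (v - -4) * C_12
Cofactor C_12 = -9
Want det = 0: 18 + (v - -4) * -9 = 0
  (v - -4) = -18 / -9 = 2
  v = -4 + (2) = -2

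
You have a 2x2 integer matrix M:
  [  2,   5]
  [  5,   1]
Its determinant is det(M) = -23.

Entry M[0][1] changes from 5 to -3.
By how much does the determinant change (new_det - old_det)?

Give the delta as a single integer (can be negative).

Cofactor C_01 = -5
Entry delta = -3 - 5 = -8
Det delta = entry_delta * cofactor = -8 * -5 = 40

Answer: 40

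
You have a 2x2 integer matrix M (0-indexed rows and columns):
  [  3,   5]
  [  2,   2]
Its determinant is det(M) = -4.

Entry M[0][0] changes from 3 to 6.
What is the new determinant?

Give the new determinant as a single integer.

det is linear in row 0: changing M[0][0] by delta changes det by delta * cofactor(0,0).
Cofactor C_00 = (-1)^(0+0) * minor(0,0) = 2
Entry delta = 6 - 3 = 3
Det delta = 3 * 2 = 6
New det = -4 + 6 = 2

Answer: 2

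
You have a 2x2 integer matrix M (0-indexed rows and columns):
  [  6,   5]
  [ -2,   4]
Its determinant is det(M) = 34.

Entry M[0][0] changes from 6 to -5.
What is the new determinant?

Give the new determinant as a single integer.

det is linear in row 0: changing M[0][0] by delta changes det by delta * cofactor(0,0).
Cofactor C_00 = (-1)^(0+0) * minor(0,0) = 4
Entry delta = -5 - 6 = -11
Det delta = -11 * 4 = -44
New det = 34 + -44 = -10

Answer: -10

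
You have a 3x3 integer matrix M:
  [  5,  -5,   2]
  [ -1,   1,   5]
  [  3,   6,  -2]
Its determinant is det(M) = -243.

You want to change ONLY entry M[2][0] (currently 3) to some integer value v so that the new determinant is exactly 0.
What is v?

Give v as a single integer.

det is linear in entry M[2][0]: det = old_det + (v - 3) * C_20
Cofactor C_20 = -27
Want det = 0: -243 + (v - 3) * -27 = 0
  (v - 3) = 243 / -27 = -9
  v = 3 + (-9) = -6

Answer: -6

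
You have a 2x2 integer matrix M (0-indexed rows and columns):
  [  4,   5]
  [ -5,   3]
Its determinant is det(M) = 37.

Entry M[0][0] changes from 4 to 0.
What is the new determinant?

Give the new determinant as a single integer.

Answer: 25

Derivation:
det is linear in row 0: changing M[0][0] by delta changes det by delta * cofactor(0,0).
Cofactor C_00 = (-1)^(0+0) * minor(0,0) = 3
Entry delta = 0 - 4 = -4
Det delta = -4 * 3 = -12
New det = 37 + -12 = 25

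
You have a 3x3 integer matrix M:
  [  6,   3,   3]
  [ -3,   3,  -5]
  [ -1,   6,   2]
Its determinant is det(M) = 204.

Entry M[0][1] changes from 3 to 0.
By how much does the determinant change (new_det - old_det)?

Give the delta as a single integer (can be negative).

Cofactor C_01 = 11
Entry delta = 0 - 3 = -3
Det delta = entry_delta * cofactor = -3 * 11 = -33

Answer: -33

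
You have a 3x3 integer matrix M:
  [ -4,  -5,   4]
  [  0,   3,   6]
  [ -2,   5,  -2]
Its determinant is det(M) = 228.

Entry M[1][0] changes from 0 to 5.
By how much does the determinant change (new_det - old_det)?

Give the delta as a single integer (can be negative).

Answer: 50

Derivation:
Cofactor C_10 = 10
Entry delta = 5 - 0 = 5
Det delta = entry_delta * cofactor = 5 * 10 = 50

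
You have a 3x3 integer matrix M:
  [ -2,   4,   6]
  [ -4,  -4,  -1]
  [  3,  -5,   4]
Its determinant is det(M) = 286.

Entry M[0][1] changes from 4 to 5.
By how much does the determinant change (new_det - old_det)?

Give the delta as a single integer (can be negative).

Cofactor C_01 = 13
Entry delta = 5 - 4 = 1
Det delta = entry_delta * cofactor = 1 * 13 = 13

Answer: 13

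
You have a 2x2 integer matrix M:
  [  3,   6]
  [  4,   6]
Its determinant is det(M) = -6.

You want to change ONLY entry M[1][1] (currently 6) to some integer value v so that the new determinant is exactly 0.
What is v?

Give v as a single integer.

det is linear in entry M[1][1]: det = old_det + (v - 6) * C_11
Cofactor C_11 = 3
Want det = 0: -6 + (v - 6) * 3 = 0
  (v - 6) = 6 / 3 = 2
  v = 6 + (2) = 8

Answer: 8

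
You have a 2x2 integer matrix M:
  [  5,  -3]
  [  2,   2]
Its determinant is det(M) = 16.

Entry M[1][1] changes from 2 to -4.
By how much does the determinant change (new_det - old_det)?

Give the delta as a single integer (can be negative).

Answer: -30

Derivation:
Cofactor C_11 = 5
Entry delta = -4 - 2 = -6
Det delta = entry_delta * cofactor = -6 * 5 = -30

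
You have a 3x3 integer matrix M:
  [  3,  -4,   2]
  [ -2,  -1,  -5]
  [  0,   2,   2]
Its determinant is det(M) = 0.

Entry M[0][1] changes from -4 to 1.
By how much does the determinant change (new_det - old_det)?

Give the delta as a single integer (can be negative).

Cofactor C_01 = 4
Entry delta = 1 - -4 = 5
Det delta = entry_delta * cofactor = 5 * 4 = 20

Answer: 20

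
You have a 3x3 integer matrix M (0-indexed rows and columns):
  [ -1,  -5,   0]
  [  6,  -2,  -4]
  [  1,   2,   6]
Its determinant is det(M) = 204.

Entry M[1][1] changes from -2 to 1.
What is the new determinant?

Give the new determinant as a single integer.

Answer: 186

Derivation:
det is linear in row 1: changing M[1][1] by delta changes det by delta * cofactor(1,1).
Cofactor C_11 = (-1)^(1+1) * minor(1,1) = -6
Entry delta = 1 - -2 = 3
Det delta = 3 * -6 = -18
New det = 204 + -18 = 186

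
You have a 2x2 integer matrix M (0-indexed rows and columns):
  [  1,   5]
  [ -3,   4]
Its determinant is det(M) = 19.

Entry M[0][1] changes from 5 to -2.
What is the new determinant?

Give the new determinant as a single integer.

Answer: -2

Derivation:
det is linear in row 0: changing M[0][1] by delta changes det by delta * cofactor(0,1).
Cofactor C_01 = (-1)^(0+1) * minor(0,1) = 3
Entry delta = -2 - 5 = -7
Det delta = -7 * 3 = -21
New det = 19 + -21 = -2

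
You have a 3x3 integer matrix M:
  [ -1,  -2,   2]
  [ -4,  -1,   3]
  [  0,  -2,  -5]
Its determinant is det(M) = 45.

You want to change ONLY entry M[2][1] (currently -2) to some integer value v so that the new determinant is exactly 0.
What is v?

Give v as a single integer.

Answer: 7

Derivation:
det is linear in entry M[2][1]: det = old_det + (v - -2) * C_21
Cofactor C_21 = -5
Want det = 0: 45 + (v - -2) * -5 = 0
  (v - -2) = -45 / -5 = 9
  v = -2 + (9) = 7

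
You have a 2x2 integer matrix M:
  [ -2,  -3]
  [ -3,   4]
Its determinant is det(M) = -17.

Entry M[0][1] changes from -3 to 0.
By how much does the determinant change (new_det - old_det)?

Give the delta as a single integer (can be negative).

Answer: 9

Derivation:
Cofactor C_01 = 3
Entry delta = 0 - -3 = 3
Det delta = entry_delta * cofactor = 3 * 3 = 9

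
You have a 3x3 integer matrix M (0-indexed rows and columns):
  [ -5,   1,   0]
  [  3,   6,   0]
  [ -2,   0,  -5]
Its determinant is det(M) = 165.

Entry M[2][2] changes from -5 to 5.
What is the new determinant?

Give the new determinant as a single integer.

det is linear in row 2: changing M[2][2] by delta changes det by delta * cofactor(2,2).
Cofactor C_22 = (-1)^(2+2) * minor(2,2) = -33
Entry delta = 5 - -5 = 10
Det delta = 10 * -33 = -330
New det = 165 + -330 = -165

Answer: -165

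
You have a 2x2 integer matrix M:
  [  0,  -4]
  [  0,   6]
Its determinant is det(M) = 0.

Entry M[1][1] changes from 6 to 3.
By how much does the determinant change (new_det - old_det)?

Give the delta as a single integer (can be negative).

Answer: 0

Derivation:
Cofactor C_11 = 0
Entry delta = 3 - 6 = -3
Det delta = entry_delta * cofactor = -3 * 0 = 0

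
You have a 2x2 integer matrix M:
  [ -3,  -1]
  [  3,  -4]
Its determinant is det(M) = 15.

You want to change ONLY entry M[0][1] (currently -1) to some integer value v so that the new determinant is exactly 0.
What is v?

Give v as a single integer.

det is linear in entry M[0][1]: det = old_det + (v - -1) * C_01
Cofactor C_01 = -3
Want det = 0: 15 + (v - -1) * -3 = 0
  (v - -1) = -15 / -3 = 5
  v = -1 + (5) = 4

Answer: 4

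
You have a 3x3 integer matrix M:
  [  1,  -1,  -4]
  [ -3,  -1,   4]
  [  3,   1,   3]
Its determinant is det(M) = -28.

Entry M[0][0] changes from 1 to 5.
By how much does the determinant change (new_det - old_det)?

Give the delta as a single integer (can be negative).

Answer: -28

Derivation:
Cofactor C_00 = -7
Entry delta = 5 - 1 = 4
Det delta = entry_delta * cofactor = 4 * -7 = -28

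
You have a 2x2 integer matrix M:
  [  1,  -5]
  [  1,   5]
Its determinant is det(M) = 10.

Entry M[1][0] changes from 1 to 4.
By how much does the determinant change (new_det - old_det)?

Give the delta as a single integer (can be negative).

Answer: 15

Derivation:
Cofactor C_10 = 5
Entry delta = 4 - 1 = 3
Det delta = entry_delta * cofactor = 3 * 5 = 15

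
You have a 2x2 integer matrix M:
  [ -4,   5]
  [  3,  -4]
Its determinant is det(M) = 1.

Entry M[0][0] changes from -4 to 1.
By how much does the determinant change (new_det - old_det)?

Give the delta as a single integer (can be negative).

Cofactor C_00 = -4
Entry delta = 1 - -4 = 5
Det delta = entry_delta * cofactor = 5 * -4 = -20

Answer: -20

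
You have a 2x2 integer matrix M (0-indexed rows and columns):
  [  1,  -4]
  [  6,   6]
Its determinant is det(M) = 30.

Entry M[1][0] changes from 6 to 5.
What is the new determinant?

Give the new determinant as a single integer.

det is linear in row 1: changing M[1][0] by delta changes det by delta * cofactor(1,0).
Cofactor C_10 = (-1)^(1+0) * minor(1,0) = 4
Entry delta = 5 - 6 = -1
Det delta = -1 * 4 = -4
New det = 30 + -4 = 26

Answer: 26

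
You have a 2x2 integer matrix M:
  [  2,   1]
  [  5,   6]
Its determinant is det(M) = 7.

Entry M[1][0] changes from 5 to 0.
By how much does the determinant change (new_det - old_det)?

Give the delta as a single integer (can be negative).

Cofactor C_10 = -1
Entry delta = 0 - 5 = -5
Det delta = entry_delta * cofactor = -5 * -1 = 5

Answer: 5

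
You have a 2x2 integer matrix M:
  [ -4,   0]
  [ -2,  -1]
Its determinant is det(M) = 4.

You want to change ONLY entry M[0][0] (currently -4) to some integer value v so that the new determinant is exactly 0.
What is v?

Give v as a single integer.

Answer: 0

Derivation:
det is linear in entry M[0][0]: det = old_det + (v - -4) * C_00
Cofactor C_00 = -1
Want det = 0: 4 + (v - -4) * -1 = 0
  (v - -4) = -4 / -1 = 4
  v = -4 + (4) = 0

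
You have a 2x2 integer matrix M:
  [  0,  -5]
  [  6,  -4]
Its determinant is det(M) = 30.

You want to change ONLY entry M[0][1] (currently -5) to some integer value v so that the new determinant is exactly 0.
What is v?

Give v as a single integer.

det is linear in entry M[0][1]: det = old_det + (v - -5) * C_01
Cofactor C_01 = -6
Want det = 0: 30 + (v - -5) * -6 = 0
  (v - -5) = -30 / -6 = 5
  v = -5 + (5) = 0

Answer: 0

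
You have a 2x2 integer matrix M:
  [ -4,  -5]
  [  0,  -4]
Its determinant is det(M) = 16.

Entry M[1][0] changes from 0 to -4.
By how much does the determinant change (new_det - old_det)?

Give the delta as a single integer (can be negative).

Answer: -20

Derivation:
Cofactor C_10 = 5
Entry delta = -4 - 0 = -4
Det delta = entry_delta * cofactor = -4 * 5 = -20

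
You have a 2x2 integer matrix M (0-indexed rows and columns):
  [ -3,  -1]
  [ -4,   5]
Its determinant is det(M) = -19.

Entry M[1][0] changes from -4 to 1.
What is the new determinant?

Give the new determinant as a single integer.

Answer: -14

Derivation:
det is linear in row 1: changing M[1][0] by delta changes det by delta * cofactor(1,0).
Cofactor C_10 = (-1)^(1+0) * minor(1,0) = 1
Entry delta = 1 - -4 = 5
Det delta = 5 * 1 = 5
New det = -19 + 5 = -14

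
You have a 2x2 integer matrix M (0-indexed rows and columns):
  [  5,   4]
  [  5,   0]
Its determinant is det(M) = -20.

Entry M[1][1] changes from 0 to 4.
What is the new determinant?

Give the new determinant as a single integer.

det is linear in row 1: changing M[1][1] by delta changes det by delta * cofactor(1,1).
Cofactor C_11 = (-1)^(1+1) * minor(1,1) = 5
Entry delta = 4 - 0 = 4
Det delta = 4 * 5 = 20
New det = -20 + 20 = 0

Answer: 0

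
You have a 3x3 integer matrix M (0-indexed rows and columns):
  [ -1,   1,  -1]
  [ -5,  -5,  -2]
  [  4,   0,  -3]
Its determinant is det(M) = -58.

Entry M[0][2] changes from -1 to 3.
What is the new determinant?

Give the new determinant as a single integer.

det is linear in row 0: changing M[0][2] by delta changes det by delta * cofactor(0,2).
Cofactor C_02 = (-1)^(0+2) * minor(0,2) = 20
Entry delta = 3 - -1 = 4
Det delta = 4 * 20 = 80
New det = -58 + 80 = 22

Answer: 22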